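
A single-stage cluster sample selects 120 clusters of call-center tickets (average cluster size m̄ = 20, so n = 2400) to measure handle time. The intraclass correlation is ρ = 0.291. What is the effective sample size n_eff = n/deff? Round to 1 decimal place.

deff = 1 + (20 − 1)·0.291 = 1 + 5.529 = 6.529.
n_eff = 2400 / 6.529 = 367.6.

367.6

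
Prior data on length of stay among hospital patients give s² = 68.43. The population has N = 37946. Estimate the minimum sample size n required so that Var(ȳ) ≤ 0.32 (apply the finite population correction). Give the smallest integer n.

213

Without fpc, n₀ = s²/D = 68.43/0.32 = 213.8438.
With fpc, (1 − n/N)·s²/n ≤ D requires n ≥ n₀/(1 + n₀/N) = 213.8438/(1 + 213.8438/37946) = 212.6454.
Rounding up, n = 213.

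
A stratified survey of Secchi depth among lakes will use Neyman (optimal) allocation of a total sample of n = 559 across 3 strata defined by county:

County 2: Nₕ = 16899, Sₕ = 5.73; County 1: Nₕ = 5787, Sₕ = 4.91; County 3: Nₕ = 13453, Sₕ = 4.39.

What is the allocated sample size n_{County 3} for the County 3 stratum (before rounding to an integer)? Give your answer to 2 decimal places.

179.13

Neyman allocation: nₕ = n·NₕSₕ / Σⱼ NⱼSⱼ.
Σ NⱼSⱼ = 16899·5.73 + 5787·4.91 + 13453·4.39 = 184304.11.
n_{County 3} = 559·13453·4.39 / 184304.11 = 179.13.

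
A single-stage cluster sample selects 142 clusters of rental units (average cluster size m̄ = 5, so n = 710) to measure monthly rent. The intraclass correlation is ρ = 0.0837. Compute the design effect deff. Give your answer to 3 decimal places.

1.335

deff = 1 + (5 − 1)·0.0837 = 1 + 0.3348 = 1.3348.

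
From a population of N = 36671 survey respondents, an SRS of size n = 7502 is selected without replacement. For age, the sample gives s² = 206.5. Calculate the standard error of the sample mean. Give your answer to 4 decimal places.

Under SRS without replacement, Var(ȳ) = (1 − f)·s²/n with f = n/N = 7502/36671 = 0.20457582.
Var(ȳ) = (1 − 0.20457582)·206.5/7502 = 0.79542418·0.027525993 = 0.02189484.
SE(ȳ) = √(0.02189484) = 0.1480.

0.1480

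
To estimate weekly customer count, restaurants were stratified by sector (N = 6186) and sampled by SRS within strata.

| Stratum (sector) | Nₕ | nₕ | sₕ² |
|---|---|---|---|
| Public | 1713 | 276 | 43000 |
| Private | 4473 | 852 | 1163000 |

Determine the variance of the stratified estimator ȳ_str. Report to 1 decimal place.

Var(ȳ_str) = Σₕ Wₕ²(1 − fₕ)sₕ²/nₕ with Wₕ = Nₕ/N, N = 6186.
Public: Wₕ = 0.27691562; term = 0.27691562²·(1 − 0.16112084)·43000/276 = 10.021983.
Private: Wₕ = 0.72308438; term = 0.72308438²·(1 − 0.19047619)·1163000/852 = 577.76032.
Sum = 587.7823.

587.8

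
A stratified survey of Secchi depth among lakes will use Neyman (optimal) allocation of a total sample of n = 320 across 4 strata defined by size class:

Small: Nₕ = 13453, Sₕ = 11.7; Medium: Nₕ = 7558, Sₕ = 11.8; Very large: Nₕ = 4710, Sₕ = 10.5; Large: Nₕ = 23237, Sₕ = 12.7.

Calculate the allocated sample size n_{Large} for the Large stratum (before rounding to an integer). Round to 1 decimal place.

Neyman allocation: nₕ = n·NₕSₕ / Σⱼ NⱼSⱼ.
Σ NⱼSⱼ = 13453·11.7 + 7558·11.8 + 4710·10.5 + 23237·12.7 = 591149.4.
n_{Large} = 320·23237·12.7 / 591149.4 = 159.7.

159.7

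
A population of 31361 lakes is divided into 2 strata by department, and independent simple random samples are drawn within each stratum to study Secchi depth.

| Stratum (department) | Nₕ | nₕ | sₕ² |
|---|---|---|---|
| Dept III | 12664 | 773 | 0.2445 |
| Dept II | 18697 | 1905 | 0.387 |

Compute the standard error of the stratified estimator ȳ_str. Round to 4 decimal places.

Var(ȳ_str) = Σₕ Wₕ²(1 − fₕ)sₕ²/nₕ with Wₕ = Nₕ/N, N = 31361.
Dept III: Wₕ = 0.40381365; term = 0.40381365²·(1 − 0.06103917)·0.2445/773 = 4.8429373 × 10^-5.
Dept II: Wₕ = 0.59618635; term = 0.59618635²·(1 − 0.10188800)·0.387/1905 = 6.4850083 × 10^-5.
Sum = 1.1327946 × 10^-4.
SE = √(1.1327946 × 10^-4) = 0.0106.

0.0106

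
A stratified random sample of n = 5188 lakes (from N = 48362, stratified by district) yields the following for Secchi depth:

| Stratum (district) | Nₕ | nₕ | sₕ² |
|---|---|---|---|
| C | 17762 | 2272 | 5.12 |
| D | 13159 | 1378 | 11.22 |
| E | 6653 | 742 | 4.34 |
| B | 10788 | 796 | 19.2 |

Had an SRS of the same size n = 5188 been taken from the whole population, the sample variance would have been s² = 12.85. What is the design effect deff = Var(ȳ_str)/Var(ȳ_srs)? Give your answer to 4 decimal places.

Var(ȳ_str) = Σ Wₕ²(1−fₕ)sₕ²/nₕ with Wₕ = Nₕ/48362:
  C: (17762/48362)²·(1−2272/17762)·5.12/2272 = 2.6509187 × 10^-4
  D: (13159/48362)²·(1−1378/13159)·11.22/1378 = 5.3968479 × 10^-4
  E: (6653/48362)²·(1−742/6653)·4.34/742 = 9.8345796 × 10^-5
  B: (10788/48362)²·(1−796/10788)·19.2/796 = 0.0011116627
  → Var(ȳ_str) = 0.0020147852.
Var(ȳ_srs) = (1 − 5188/48362)·12.85/5188 = 0.0022111652.
deff = 0.0020147852 / 0.0022111652 = 0.9112.

0.9112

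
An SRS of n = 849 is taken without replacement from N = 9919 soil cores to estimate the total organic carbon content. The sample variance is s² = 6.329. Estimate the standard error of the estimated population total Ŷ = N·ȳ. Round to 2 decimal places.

Var(Ŷ) = N²·Var(ȳ) = N²·(1 − n/N)·s²/n.
f = 849/9919 = 0.08559331; Var(ȳ) = 0.91440669·6.329/849 = 0.0068165842.
Var(Ŷ) = 9919² · 0.0068165842 = 670660.28.
SE(Ŷ) = √(670660.28) = 818.94.

818.94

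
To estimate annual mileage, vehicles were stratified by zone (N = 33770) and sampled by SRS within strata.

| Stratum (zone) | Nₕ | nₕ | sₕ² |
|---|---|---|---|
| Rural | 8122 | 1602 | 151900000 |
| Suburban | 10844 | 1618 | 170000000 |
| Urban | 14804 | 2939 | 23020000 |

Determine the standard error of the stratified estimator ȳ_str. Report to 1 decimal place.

121.8

Var(ȳ_str) = Σₕ Wₕ²(1 − fₕ)sₕ²/nₕ with Wₕ = Nₕ/N, N = 33770.
Rural: Wₕ = 0.24050933; term = 0.24050933²·(1 − 0.19724206)·151900000/1602 = 4402.9497.
Suburban: Wₕ = 0.32111341; term = 0.32111341²·(1 − 0.14920693)·170000000/1618 = 9217.4596.
Urban: Wₕ = 0.43837726; term = 0.43837726²·(1 − 0.19852743)·23020000/2939 = 1206.3975.
Sum = 14826.807.
SE = √(14826.807) = 121.8.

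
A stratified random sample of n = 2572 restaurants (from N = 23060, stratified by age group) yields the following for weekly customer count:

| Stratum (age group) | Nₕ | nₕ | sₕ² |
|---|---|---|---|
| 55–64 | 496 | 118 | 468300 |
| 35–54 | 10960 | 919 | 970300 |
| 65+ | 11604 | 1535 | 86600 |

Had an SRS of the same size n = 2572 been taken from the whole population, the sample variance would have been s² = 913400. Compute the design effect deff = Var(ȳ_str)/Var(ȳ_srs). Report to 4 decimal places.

Var(ȳ_str) = Σ Wₕ²(1−fₕ)sₕ²/nₕ with Wₕ = Nₕ/23060:
  55–64: (496/23060)²·(1−118/496)·468300/118 = 1.3992555
  35–54: (10960/23060)²·(1−919/10960)·970300/919 = 218.50402
  65+: (11604/23060)²·(1−1535/11604)·86600/1535 = 12.396097
  → Var(ȳ_str) = 232.29937.
Var(ȳ_srs) = (1 − 2572/23060)·913400/2572 = 315.52248.
deff = 232.29937 / 315.52248 = 0.7362.

0.7362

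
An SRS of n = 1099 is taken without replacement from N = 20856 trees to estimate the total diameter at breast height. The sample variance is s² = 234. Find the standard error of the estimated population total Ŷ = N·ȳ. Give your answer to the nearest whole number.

9367

Var(Ŷ) = N²·Var(ȳ) = N²·(1 − n/N)·s²/n.
f = 1099/20856 = 0.05269467; Var(ȳ) = 0.94730533·234/1099 = 0.20170104.
Var(Ŷ) = 20856² · 0.20170104 = 8.7734453 × 10^7.
SE(Ŷ) = √(8.7734453 × 10^7) = 9367.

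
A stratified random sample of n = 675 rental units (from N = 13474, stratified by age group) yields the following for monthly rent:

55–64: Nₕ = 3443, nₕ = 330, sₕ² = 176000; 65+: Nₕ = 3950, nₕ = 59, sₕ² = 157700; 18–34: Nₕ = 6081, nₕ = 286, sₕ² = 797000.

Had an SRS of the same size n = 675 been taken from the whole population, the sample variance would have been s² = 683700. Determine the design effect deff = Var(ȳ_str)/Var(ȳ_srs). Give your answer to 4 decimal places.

0.8301

Var(ȳ_str) = Σ Wₕ²(1−fₕ)sₕ²/nₕ with Wₕ = Nₕ/13474:
  55–64: (3443/13474)²·(1−330/3443)·176000/330 = 31.486311
  65+: (3950/13474)²·(1−59/3950)·157700/59 = 226.27935
  18–34: (6081/13474)²·(1−286/6081)·797000/286 = 540.91328
  → Var(ȳ_str) = 798.67894.
Var(ȳ_srs) = (1 − 675/13474)·683700/675 = 962.14672.
deff = 798.67894 / 962.14672 = 0.8301.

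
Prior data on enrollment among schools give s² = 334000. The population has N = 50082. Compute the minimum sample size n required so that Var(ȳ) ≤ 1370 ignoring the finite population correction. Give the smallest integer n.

244

Without fpc, n₀ = s²/D = 334000/1370 = 243.7956.
Rounding up, n = 244.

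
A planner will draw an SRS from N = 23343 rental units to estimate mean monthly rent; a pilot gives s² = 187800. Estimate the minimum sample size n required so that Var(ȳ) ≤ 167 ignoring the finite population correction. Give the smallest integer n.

1125

Without fpc, n₀ = s²/D = 187800/167 = 1124.5509.
Rounding up, n = 1125.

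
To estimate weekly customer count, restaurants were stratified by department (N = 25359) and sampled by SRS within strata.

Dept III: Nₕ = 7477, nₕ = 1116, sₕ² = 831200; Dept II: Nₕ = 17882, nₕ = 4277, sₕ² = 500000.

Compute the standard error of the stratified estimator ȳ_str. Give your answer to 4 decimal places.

Var(ȳ_str) = Σₕ Wₕ²(1 − fₕ)sₕ²/nₕ with Wₕ = Nₕ/N, N = 25359.
Dept III: Wₕ = 0.29484601; term = 0.29484601²·(1 − 0.14925772)·831200/1116 = 55.084558.
Dept II: Wₕ = 0.70515399; term = 0.70515399²·(1 − 0.23917906)·500000/4277 = 44.226355.
Sum = 99.310913.
SE = √(99.310913) = 9.9655.

9.9655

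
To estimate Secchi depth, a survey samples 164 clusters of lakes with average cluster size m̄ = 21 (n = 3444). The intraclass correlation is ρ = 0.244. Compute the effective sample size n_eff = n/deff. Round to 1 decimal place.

585.7

deff = 1 + (21 − 1)·0.244 = 1 + 4.88 = 5.88.
n_eff = 3444 / 5.88 = 585.7.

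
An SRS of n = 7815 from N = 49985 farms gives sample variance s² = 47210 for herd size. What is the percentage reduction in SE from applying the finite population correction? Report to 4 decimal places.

8.1494

f = n/N = 7815/49985 = 0.15634690.
SE_no-fpc = √(s²/n) = 2.4578338; SE_fpc = √((1−f)s²/n) = 2.2575348.
Ratio = √(1−f) = 0.91850590. Reduction = 100·(1 − 0.91850590) = 8.1494%.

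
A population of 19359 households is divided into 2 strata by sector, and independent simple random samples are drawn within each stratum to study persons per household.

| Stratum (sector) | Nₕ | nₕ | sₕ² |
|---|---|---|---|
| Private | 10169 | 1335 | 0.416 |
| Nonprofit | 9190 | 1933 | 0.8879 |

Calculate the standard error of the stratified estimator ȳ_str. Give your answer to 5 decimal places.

0.01251

Var(ȳ_str) = Σₕ Wₕ²(1 − fₕ)sₕ²/nₕ with Wₕ = Nₕ/N, N = 19359.
Private: Wₕ = 0.52528540; term = 0.52528540²·(1 − 0.13128135)·0.416/1335 = 7.4693338 × 10^-5.
Nonprofit: Wₕ = 0.47471460; term = 0.47471460²·(1 − 0.21033732)·0.8879/1933 = 8.1740821 × 10^-5.
Sum = 1.5643416 × 10^-4.
SE = √(1.5643416 × 10^-4) = 0.01251.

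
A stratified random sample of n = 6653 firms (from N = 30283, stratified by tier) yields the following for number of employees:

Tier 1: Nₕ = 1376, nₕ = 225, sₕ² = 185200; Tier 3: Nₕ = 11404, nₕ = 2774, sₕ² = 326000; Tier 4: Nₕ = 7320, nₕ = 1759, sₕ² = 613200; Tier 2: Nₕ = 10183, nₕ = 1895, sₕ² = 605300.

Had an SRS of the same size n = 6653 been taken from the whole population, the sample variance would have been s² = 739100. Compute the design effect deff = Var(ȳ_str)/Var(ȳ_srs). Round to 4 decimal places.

0.6795

Var(ȳ_str) = Σ Wₕ²(1−fₕ)sₕ²/nₕ with Wₕ = Nₕ/30283:
  Tier 1: (1376/30283)²·(1−225/1376)·185200/225 = 1.4215248
  Tier 3: (11404/30283)²·(1−2774/11404)·326000/2774 = 12.611924
  Tier 4: (7320/30283)²·(1−1759/7320)·613200/1759 = 15.473996
  Tier 2: (10183/30283)²·(1−1895/10183)·605300/1895 = 29.396062
  → Var(ȳ_str) = 58.903507.
Var(ȳ_srs) = (1 − 6653/30283)·739100/6653 = 86.686307.
deff = 58.903507 / 86.686307 = 0.6795.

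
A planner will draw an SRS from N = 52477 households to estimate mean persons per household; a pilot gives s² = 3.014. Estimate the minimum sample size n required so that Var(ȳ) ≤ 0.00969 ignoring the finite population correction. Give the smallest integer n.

Without fpc, n₀ = s²/D = 3.014/0.00969 = 311.0423.
Rounding up, n = 312.

312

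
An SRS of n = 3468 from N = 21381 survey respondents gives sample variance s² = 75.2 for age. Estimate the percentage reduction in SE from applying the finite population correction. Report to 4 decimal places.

f = n/N = 3468/21381 = 0.16220008.
SE_no-fpc = √(s²/n) = 0.14725477; SE_fpc = √((1−f)s²/n) = 0.13478437.
Ratio = √(1−f) = 0.91531411. Reduction = 100·(1 − 0.91531411) = 8.4686%.

8.4686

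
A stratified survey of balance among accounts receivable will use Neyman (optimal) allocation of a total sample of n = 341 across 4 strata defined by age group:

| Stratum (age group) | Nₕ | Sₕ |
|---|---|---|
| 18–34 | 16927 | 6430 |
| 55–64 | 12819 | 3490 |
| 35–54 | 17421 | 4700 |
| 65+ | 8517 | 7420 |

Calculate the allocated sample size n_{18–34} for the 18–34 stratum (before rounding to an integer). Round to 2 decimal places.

Neyman allocation: nₕ = n·NₕSₕ / Σⱼ NⱼSⱼ.
Σ NⱼSⱼ = 16927·6430 + 12819·3490 + 17421·4700 + 8517·7420 = 2.9865376 × 10^8.
n_{18–34} = 341·16927·6430 / (2.9865376 × 10^8) = 124.27.

124.27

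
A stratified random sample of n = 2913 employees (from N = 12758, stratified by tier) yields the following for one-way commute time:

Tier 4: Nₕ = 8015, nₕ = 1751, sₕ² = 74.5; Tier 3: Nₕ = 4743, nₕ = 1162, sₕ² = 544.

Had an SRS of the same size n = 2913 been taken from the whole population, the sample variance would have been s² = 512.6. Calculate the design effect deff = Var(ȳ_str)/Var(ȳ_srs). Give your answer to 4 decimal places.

Var(ȳ_str) = Σ Wₕ²(1−fₕ)sₕ²/nₕ with Wₕ = Nₕ/12758:
  Tier 4: (8015/12758)²·(1−1751/8015)·74.5/1751 = 0.013123818
  Tier 3: (4743/12758)²·(1−1162/4743)·544/1162 = 0.048852301
  → Var(ȳ_str) = 0.061976119.
Var(ȳ_srs) = (1 − 2913/12758)·512.6/2913 = 0.13579108.
deff = 0.061976119 / 0.13579108 = 0.4564.

0.4564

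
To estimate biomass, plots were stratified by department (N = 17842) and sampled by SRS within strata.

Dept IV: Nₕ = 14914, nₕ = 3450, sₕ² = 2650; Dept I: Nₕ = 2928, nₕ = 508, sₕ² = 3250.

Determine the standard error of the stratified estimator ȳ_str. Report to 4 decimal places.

0.7449

Var(ȳ_str) = Σₕ Wₕ²(1 − fₕ)sₕ²/nₕ with Wₕ = Nₕ/N, N = 17842.
Dept IV: Wₕ = 0.83589284; term = 0.83589284²·(1 − 0.23132627)·2650/3450 = 0.41254376.
Dept I: Wₕ = 0.16410716; term = 0.16410716²·(1 − 0.17349727)·3250/508 = 0.14240296.
Sum = 0.55494672.
SE = √(0.55494672) = 0.7449.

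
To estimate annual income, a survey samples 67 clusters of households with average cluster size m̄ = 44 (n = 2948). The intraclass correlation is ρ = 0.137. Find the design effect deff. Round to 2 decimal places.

6.89

deff = 1 + (44 − 1)·0.137 = 1 + 5.891 = 6.891.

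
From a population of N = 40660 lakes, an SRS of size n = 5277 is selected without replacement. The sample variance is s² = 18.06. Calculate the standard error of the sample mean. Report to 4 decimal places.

0.0546

Under SRS without replacement, Var(ȳ) = (1 − f)·s²/n with f = n/N = 5277/40660 = 0.12978357.
Var(ȳ) = (1 − 0.12978357)·18.06/5277 = 0.87021643·0.0034223991 = 0.0029782279.
SE(ȳ) = √(0.0029782279) = 0.0546.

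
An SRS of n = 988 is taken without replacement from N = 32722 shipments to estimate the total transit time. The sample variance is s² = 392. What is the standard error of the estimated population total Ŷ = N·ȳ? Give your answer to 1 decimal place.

Var(Ŷ) = N²·Var(ȳ) = N²·(1 − n/N)·s²/n.
f = 988/32722 = 0.03019375; Var(ȳ) = 0.96980625·392/988 = 0.38478143.
Var(Ŷ) = 32722² · 0.38478143 = 4.1199675 × 10^8.
SE(Ŷ) = √(4.1199675 × 10^8) = 20297.7.

20297.7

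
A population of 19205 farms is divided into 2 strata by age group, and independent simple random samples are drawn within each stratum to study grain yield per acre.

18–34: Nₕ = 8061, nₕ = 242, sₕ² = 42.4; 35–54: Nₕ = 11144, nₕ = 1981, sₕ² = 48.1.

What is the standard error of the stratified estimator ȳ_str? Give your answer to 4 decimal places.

0.1915

Var(ȳ_str) = Σₕ Wₕ²(1 − fₕ)sₕ²/nₕ with Wₕ = Nₕ/N, N = 19205.
18–34: Wₕ = 0.41973444; term = 0.41973444²·(1 − 0.03002109)·42.4/242 = 0.029940704.
35–54: Wₕ = 0.58026556; term = 0.58026556²·(1 − 0.17776382)·48.1/1981 = 0.0067221898.
Sum = 0.036662894.
SE = √(0.036662894) = 0.1915.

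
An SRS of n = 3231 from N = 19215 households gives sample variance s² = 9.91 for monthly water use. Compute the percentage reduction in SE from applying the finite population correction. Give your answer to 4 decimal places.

f = n/N = 3231/19215 = 0.16814988.
SE_no-fpc = √(s²/n) = 0.055381963; SE_fpc = √((1−f)s²/n) = 0.050511573.
Ratio = √(1−f) = 0.91205818. Reduction = 100·(1 − 0.91205818) = 8.7942%.

8.7942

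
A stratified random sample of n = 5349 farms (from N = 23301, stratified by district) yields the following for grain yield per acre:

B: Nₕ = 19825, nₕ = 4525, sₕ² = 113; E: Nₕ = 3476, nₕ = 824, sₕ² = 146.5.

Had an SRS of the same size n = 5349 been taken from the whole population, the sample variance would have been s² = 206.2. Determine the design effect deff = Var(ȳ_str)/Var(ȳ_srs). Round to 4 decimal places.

0.5714

Var(ȳ_str) = Σ Wₕ²(1−fₕ)sₕ²/nₕ with Wₕ = Nₕ/23301:
  B: (19825/23301)²·(1−4525/19825)·113/4525 = 0.013951322
  E: (3476/23301)²·(1−824/3476)·146.5/824 = 0.0030186626
  → Var(ȳ_str) = 0.016969985.
Var(ȳ_srs) = (1 − 5349/23301)·206.2/5349 = 0.029699856.
deff = 0.016969985 / 0.029699856 = 0.5714.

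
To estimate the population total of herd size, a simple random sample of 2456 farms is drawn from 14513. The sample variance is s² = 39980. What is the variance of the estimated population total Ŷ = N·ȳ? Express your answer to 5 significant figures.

2.8485 × 10^9

Var(Ŷ) = N²·Var(ȳ) = N²·(1 − n/N)·s²/n.
f = 2456/14513 = 0.16922759; Var(ȳ) = 0.83077241·39980/2456 = 13.52373.
Var(Ŷ) = 14513² · 13.52373 = 2.848465 × 10^9.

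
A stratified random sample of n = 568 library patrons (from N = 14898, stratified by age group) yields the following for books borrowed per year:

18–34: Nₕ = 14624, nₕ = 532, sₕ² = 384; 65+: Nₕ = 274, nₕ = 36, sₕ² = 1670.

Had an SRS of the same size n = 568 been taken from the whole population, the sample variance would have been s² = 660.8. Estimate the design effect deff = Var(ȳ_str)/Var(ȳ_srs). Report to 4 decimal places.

0.6111

Var(ȳ_str) = Σ Wₕ²(1−fₕ)sₕ²/nₕ with Wₕ = Nₕ/14898:
  18–34: (14624/14898)²·(1−532/14624)·384/532 = 0.67019698
  65+: (274/14898)²·(1−36/274)·1670/36 = 0.013629677
  → Var(ȳ_str) = 0.68382666.
Var(ȳ_srs) = (1 − 568/14898)·660.8/568 = 1.1190253.
deff = 0.68382666 / 1.1190253 = 0.6111.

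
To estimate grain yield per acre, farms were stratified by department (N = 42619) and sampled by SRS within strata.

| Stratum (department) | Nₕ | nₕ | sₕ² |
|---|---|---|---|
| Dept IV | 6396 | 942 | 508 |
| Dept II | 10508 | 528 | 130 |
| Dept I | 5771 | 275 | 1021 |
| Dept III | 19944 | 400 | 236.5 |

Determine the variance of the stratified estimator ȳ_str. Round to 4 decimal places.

Var(ȳ_str) = Σₕ Wₕ²(1 − fₕ)sₕ²/nₕ with Wₕ = Nₕ/N, N = 42619.
Dept IV: Wₕ = 0.15007391; term = 0.15007391²·(1 − 0.14727955)·508/942 = 0.010356902.
Dept II: Wₕ = 0.24655670; term = 0.24655670²·(1 − 0.05024743)·130/528 = 0.014215218.
Dept I: Wₕ = 0.13540909; term = 0.13540909²·(1 − 0.04765205)·1021/275 = 0.064831241.
Dept III: Wₕ = 0.46796030; term = 0.46796030²·(1 − 0.02005616)·236.5/400 = 0.12687918.
Sum = 0.21628254.

0.2163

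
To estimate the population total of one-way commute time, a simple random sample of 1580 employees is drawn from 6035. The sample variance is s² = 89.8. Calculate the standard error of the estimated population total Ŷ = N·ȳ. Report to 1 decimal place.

Var(Ŷ) = N²·Var(ȳ) = N²·(1 − n/N)·s²/n.
f = 1580/6035 = 0.26180613; Var(ȳ) = 0.73819387·89.8/1580 = 0.041955576.
Var(Ŷ) = 6035² · 0.041955576 = 1.5280735 × 10^6.
SE(Ŷ) = √(1.5280735 × 10^6) = 1236.2.

1236.2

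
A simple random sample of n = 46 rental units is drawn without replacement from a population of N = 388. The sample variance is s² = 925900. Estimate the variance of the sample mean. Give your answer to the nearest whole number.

17742

Under SRS without replacement, Var(ȳ) = (1 − f)·s²/n with f = n/N = 46/388 = 0.11855670.
Var(ȳ) = (1 − 0.11855670)·925900/46 = 0.88144330·20128.261 = 17741.921.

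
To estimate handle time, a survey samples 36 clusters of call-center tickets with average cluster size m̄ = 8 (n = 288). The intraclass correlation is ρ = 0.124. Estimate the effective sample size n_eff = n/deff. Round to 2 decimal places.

154.18

deff = 1 + (8 − 1)·0.124 = 1 + 0.868 = 1.868.
n_eff = 288 / 1.868 = 154.18.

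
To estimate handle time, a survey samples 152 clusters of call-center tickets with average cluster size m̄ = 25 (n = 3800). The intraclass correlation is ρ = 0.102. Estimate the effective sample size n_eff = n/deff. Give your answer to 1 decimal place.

1102.1

deff = 1 + (25 − 1)·0.102 = 1 + 2.448 = 3.448.
n_eff = 3800 / 3.448 = 1102.1.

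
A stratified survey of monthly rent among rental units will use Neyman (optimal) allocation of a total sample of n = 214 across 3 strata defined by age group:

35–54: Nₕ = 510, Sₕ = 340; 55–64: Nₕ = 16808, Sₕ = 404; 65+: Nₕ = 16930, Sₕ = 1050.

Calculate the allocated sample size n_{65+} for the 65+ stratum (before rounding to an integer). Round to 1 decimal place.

Neyman allocation: nₕ = n·NₕSₕ / Σⱼ NⱼSⱼ.
Σ NⱼSⱼ = 510·340 + 16808·404 + 16930·1050 = 2.4740332 × 10^7.
n_{65+} = 214·16930·1050 / (2.4740332 × 10^7) = 153.8.

153.8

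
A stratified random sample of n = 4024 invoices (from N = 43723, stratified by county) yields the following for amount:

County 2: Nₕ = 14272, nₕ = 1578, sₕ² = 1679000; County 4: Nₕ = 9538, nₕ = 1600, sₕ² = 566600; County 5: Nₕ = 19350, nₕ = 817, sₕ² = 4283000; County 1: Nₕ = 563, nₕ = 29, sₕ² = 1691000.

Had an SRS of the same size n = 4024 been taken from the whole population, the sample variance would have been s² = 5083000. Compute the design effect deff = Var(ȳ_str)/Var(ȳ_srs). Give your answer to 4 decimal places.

Var(ȳ_str) = Σ Wₕ²(1−fₕ)sₕ²/nₕ with Wₕ = Nₕ/43723:
  County 2: (14272/43723)²·(1−1578/14272)·1679000/1578 = 100.83403
  County 4: (9538/43723)²·(1−1600/9538)·566600/1600 = 14.025072
  County 5: (19350/43723)²·(1−817/19350)·4283000/817 = 983.40589
  County 1: (563/43723)²·(1−29/563)·1691000/29 = 9.1701271
  → Var(ȳ_str) = 1107.4351.
Var(ȳ_srs) = (1 − 4024/43723)·5083000/4024 = 1146.9164.
deff = 1107.4351 / 1146.9164 = 0.9656.

0.9656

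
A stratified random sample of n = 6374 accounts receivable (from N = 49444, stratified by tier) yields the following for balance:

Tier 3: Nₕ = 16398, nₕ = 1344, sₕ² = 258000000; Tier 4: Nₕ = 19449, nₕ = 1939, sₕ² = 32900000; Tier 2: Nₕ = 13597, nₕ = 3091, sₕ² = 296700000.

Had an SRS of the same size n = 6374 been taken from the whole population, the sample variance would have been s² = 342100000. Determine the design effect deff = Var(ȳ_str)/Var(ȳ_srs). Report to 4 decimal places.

0.5851

Var(ȳ_str) = Σ Wₕ²(1−fₕ)sₕ²/nₕ with Wₕ = Nₕ/49444:
  Tier 3: (16398/49444)²·(1−1344/16398)·258000000/1344 = 19383.671
  Tier 4: (19449/49444)²·(1−1939/19449)·32900000/1939 = 2363.6018
  Tier 2: (13597/49444)²·(1−3091/13597)·296700000/3091 = 5608.8244
  → Var(ȳ_str) = 27356.097.
Var(ȳ_srs) = (1 − 6374/49444)·342100000/6374 = 46752.226.
deff = 27356.097 / 46752.226 = 0.5851.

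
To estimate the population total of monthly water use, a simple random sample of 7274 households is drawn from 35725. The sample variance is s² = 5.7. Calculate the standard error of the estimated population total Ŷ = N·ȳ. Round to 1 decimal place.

Var(Ŷ) = N²·Var(ȳ) = N²·(1 − n/N)·s²/n.
f = 7274/35725 = 0.20361092; Var(ȳ) = 0.79638908·5.7/7274 = 6.2406073 × 10^-4.
Var(Ŷ) = 35725² · (6.2406073 × 10^-4) = 796473.5.
SE(Ŷ) = √(796473.5) = 892.5.

892.5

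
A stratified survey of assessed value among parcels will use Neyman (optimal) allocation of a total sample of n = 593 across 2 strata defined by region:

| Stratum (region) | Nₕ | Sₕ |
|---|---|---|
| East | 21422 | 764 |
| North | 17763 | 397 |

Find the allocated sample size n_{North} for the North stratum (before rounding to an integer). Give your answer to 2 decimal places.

178.57

Neyman allocation: nₕ = n·NₕSₕ / Σⱼ NⱼSⱼ.
Σ NⱼSⱼ = 21422·764 + 17763·397 = 2.3418319 × 10^7.
n_{North} = 593·17763·397 / (2.3418319 × 10^7) = 178.57.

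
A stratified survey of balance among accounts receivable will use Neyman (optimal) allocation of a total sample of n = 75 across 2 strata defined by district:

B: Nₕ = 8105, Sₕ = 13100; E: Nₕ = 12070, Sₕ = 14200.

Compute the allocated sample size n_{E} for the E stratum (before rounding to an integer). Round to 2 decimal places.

46.31

Neyman allocation: nₕ = n·NₕSₕ / Σⱼ NⱼSⱼ.
Σ NⱼSⱼ = 8105·13100 + 12070·14200 = 2.775695 × 10^8.
n_{E} = 75·12070·14200 / (2.775695 × 10^8) = 46.31.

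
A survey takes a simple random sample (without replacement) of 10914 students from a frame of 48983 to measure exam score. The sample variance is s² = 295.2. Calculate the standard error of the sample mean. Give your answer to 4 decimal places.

0.1450

Under SRS without replacement, Var(ȳ) = (1 − f)·s²/n with f = n/N = 10914/48983 = 0.22281200.
Var(ȳ) = (1 − 0.22281200)·295.2/10914 = 0.77718800·0.027047828 = 0.021021248.
SE(ȳ) = √(0.021021248) = 0.1450.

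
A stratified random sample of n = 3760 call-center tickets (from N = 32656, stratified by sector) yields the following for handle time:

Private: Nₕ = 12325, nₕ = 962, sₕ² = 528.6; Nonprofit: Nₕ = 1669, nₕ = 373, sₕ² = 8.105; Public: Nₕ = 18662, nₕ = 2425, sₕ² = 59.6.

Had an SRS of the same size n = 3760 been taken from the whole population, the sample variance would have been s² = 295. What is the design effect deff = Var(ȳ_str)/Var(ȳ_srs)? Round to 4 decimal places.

1.1407

Var(ȳ_str) = Σ Wₕ²(1−fₕ)sₕ²/nₕ with Wₕ = Nₕ/32656:
  Private: (12325/32656)²·(1−962/12325)·528.6/962 = 0.072161582
  Nonprofit: (1669/32656)²·(1−373/1669)·8.105/373 = 4.4073704 × 10^-5
  Public: (18662/32656)²·(1−2425/18662)·59.6/2425 = 0.00698349
  → Var(ȳ_str) = 0.079189146.
Var(ȳ_srs) = (1 − 3760/32656)·295/3760 = 0.069423885.
deff = 0.079189146 / 0.069423885 = 1.1407.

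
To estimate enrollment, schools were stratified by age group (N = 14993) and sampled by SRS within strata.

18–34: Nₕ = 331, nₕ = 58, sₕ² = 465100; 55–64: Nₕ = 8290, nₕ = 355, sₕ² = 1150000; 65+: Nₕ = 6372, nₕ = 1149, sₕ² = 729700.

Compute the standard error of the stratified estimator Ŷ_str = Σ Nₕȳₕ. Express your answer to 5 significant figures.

484720

Var(Ŷ_str) = Σₕ Nₕ²(1 − fₕ)sₕ²/nₕ.
18–34: 331²·(1 − 58/331)·465100/58 = 7.2461778 × 10^8.
55–64: 8290²·(1 − 355/8290)·1150000/355 = 2.1309387 × 10^11.
65+: 6372²·(1 − 1149/6372)·729700/1149 = 2.1135869 × 10^10.
Sum = 2.3495436 × 10^11.
SE = √(2.3495436 × 10^11) = 484720.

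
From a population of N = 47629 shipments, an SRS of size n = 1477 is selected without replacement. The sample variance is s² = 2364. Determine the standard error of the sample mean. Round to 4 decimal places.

Under SRS without replacement, Var(ȳ) = (1 − f)·s²/n with f = n/N = 1477/47629 = 0.03101052.
Var(ȳ) = (1 − 0.03101052)·2364/1477 = 0.96898948·1.6005416 = 1.550908.
SE(ȳ) = √(1.550908) = 1.2454.

1.2454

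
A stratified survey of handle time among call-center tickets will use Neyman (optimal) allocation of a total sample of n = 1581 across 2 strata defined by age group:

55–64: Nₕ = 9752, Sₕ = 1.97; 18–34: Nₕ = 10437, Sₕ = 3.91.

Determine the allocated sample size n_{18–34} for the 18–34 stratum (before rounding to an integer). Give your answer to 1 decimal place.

Neyman allocation: nₕ = n·NₕSₕ / Σⱼ NⱼSⱼ.
Σ NⱼSⱼ = 9752·1.97 + 10437·3.91 = 60020.11.
n_{18–34} = 1581·10437·3.91 / 60020.11 = 1074.9.

1074.9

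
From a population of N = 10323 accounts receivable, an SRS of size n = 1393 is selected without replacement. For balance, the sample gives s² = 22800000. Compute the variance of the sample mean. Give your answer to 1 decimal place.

14158.9

Under SRS without replacement, Var(ȳ) = (1 − f)·s²/n with f = n/N = 1393/10323 = 0.13494139.
Var(ȳ) = (1 − 0.13494139)·22800000/1393 = 0.86505861·16367.552 = 14158.892.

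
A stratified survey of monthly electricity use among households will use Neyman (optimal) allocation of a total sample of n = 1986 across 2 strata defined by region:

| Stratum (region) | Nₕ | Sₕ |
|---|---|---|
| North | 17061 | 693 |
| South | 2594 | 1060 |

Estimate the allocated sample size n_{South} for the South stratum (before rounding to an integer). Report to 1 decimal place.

374.7

Neyman allocation: nₕ = n·NₕSₕ / Σⱼ NⱼSⱼ.
Σ NⱼSⱼ = 17061·693 + 2594·1060 = 1.4572913 × 10^7.
n_{South} = 1986·2594·1060 / (1.4572913 × 10^7) = 374.7.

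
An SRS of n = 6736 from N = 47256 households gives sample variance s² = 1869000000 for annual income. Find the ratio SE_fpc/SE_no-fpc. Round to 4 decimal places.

f = n/N = 6736/47256 = 0.14254275.
SE_no-fpc = √(s²/n) = 526.74887; SE_fpc = √((1−f)s²/n) = 487.76412.
Ratio = √(1−f) = 0.92598988.

0.9260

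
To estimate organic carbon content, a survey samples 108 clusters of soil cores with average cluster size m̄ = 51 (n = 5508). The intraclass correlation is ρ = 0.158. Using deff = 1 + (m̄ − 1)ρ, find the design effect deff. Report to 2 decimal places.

deff = 1 + (51 − 1)·0.158 = 1 + 7.9 = 8.9.

8.90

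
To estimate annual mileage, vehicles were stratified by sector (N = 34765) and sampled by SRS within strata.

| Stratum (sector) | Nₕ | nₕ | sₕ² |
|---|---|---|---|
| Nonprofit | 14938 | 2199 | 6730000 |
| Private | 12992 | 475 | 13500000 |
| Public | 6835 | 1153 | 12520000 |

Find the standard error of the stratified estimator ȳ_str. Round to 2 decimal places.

68.23

Var(ȳ_str) = Σₕ Wₕ²(1 − fₕ)sₕ²/nₕ with Wₕ = Nₕ/N, N = 34765.
Nonprofit: Wₕ = 0.42968503; term = 0.42968503²·(1 − 0.14720846)·6730000/2199 = 481.87363.
Private: Wₕ = 0.37370919; term = 0.37370919²·(1 − 0.03656096)·13500000/475 = 3824.1239.
Public: Wₕ = 0.19660578; term = 0.19660578²·(1 − 0.16869056)·12520000/1153 = 348.92357.
Sum = 4654.9211.
SE = √(4654.9211) = 68.23.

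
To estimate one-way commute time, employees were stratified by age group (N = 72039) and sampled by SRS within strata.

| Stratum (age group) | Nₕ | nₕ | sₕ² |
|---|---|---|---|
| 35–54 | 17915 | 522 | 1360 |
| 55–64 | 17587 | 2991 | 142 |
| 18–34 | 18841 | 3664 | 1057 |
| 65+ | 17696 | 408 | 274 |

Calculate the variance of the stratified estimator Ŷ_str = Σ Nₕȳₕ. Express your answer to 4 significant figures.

1.112 × 10^9

Var(Ŷ_str) = Σₕ Nₕ²(1 − fₕ)sₕ²/nₕ.
35–54: 17915²·(1 − 522/17915)·1360/522 = 8.1181994 × 10^8.
55–64: 17587²·(1 − 2991/17587)·142/2991 = 1.2187021 × 10^7.
18–34: 18841²·(1 − 3664/18841)·1057/3664 = 8.2491539 × 10^7.
65+: 17696²·(1 − 408/17696)·274/408 = 2.0545195 × 10^8.
Sum = 1.1119505 × 10^9.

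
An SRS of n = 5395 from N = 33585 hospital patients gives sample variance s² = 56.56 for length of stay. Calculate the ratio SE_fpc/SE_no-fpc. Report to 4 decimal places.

f = n/N = 5395/33585 = 0.16063719.
SE_no-fpc = √(s²/n) = 0.10239034; SE_fpc = √((1−f)s²/n) = 0.093806696.
Ratio = √(1−f) = 0.91616746.

0.9162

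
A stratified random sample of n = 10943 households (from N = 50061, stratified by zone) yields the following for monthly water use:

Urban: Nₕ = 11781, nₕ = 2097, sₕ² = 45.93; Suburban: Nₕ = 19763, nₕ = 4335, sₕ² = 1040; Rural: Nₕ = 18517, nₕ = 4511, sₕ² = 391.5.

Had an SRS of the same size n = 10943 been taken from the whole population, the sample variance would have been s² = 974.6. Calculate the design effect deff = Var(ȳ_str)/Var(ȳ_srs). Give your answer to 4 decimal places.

0.5628

Var(ȳ_str) = Σ Wₕ²(1−fₕ)sₕ²/nₕ with Wₕ = Nₕ/50061:
  Urban: (11781/50061)²·(1−2097/11781)·45.93/2097 = 9.9709356 × 10^-4
  Suburban: (19763/50061)²·(1−4335/19763)·1040/4335 = 0.029188226
  Rural: (18517/50061)²·(1−4511/18517)·391.5/4511 = 0.0089814126
  → Var(ȳ_str) = 0.039166732.
Var(ȳ_srs) = (1 − 10943/50061)·974.6/10943 = 0.069593252.
deff = 0.039166732 / 0.069593252 = 0.5628.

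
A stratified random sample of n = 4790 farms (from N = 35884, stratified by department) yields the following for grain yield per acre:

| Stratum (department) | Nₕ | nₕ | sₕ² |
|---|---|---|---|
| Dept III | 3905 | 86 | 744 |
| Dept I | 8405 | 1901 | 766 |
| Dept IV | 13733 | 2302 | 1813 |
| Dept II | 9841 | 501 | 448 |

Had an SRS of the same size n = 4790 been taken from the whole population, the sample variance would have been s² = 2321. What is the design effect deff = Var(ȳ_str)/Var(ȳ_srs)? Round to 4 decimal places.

0.6601

Var(ȳ_str) = Σ Wₕ²(1−fₕ)sₕ²/nₕ with Wₕ = Nₕ/35884:
  Dept III: (3905/35884)²·(1−86/3905)·744/86 = 0.10019441
  Dept I: (8405/35884)²·(1−1901/8405)·766/1901 = 0.017106581
  Dept IV: (13733/35884)²·(1−2302/13733)·1813/2302 = 0.096015298
  Dept II: (9841/35884)²·(1−501/9841)·448/501 = 0.063829979
  → Var(ȳ_str) = 0.27714627.
Var(ȳ_srs) = (1 − 4790/35884)·2321/4790 = 0.41987051.
deff = 0.27714627 / 0.41987051 = 0.6601.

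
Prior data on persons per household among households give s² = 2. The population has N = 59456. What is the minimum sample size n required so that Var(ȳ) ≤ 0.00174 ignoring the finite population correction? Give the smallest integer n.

Without fpc, n₀ = s²/D = 2/0.00174 = 1149.4253.
Rounding up, n = 1150.

1150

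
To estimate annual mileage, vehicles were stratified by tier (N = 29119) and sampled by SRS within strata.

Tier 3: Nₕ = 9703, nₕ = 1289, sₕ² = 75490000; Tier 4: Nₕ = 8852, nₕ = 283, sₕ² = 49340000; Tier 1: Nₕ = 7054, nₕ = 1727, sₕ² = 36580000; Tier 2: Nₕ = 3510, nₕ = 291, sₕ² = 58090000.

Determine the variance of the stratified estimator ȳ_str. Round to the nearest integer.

Var(ȳ_str) = Σₕ Wₕ²(1 − fₕ)sₕ²/nₕ with Wₕ = Nₕ/N, N = 29119.
Tier 3: Wₕ = 0.33321886; term = 0.33321886²·(1 − 0.13284551)·75490000/1289 = 5638.8707.
Tier 4: Wₕ = 0.30399396; term = 0.30399396²·(1 − 0.03197018)·49340000/283 = 15596.651.
Tier 1: Wₕ = 0.24224733; term = 0.24224733²·(1 − 0.24482563)·36580000/1727 = 938.67792.
Tier 2: Wₕ = 0.12053985; term = 0.12053985²·(1 − 0.08290598)·58090000/291 = 2660.0118.
Sum = 24834.211.

24834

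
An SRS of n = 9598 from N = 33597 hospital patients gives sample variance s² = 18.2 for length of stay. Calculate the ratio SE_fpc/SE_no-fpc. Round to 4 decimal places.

0.8452

f = n/N = 9598/33597 = 0.28568027.
SE_no-fpc = √(s²/n) = 0.043545705; SE_fpc = √((1−f)s²/n) = 0.036803714.
Ratio = √(1−f) = 0.84517438.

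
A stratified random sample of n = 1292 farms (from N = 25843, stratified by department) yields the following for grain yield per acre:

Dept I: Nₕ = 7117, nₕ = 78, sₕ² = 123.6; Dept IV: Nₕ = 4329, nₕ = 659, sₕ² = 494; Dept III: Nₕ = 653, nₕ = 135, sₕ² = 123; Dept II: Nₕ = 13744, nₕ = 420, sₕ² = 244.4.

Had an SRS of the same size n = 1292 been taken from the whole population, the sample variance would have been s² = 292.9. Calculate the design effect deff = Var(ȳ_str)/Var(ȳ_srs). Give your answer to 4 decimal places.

1.3777

Var(ȳ_str) = Σ Wₕ²(1−fₕ)sₕ²/nₕ with Wₕ = Nₕ/25843:
  Dept I: (7117/25843)²·(1−78/7117)·123.6/78 = 0.1188628
  Dept IV: (4329/25843)²·(1−659/4329)·494/659 = 0.017832381
  Dept III: (653/25843)²·(1−135/653)·123/135 = 4.6145401 × 10^-4
  Dept II: (13744/25843)²·(1−420/13744)·244.4/420 = 0.15955625
  → Var(ȳ_str) = 0.29671289.
Var(ȳ_srs) = (1 − 1292/25843)·292.9/1292 = 0.21536896.
deff = 0.29671289 / 0.21536896 = 1.3777.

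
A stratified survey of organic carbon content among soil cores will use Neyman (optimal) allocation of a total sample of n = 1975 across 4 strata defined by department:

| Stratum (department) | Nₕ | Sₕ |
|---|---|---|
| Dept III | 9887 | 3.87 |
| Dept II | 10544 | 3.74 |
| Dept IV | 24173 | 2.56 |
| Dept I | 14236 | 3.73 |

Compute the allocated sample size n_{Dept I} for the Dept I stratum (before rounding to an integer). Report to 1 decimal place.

544.3

Neyman allocation: nₕ = n·NₕSₕ / Σⱼ NⱼSⱼ.
Σ NⱼSⱼ = 9887·3.87 + 10544·3.74 + 24173·2.56 + 14236·3.73 = 192680.41.
n_{Dept I} = 1975·14236·3.73 / 192680.41 = 544.3.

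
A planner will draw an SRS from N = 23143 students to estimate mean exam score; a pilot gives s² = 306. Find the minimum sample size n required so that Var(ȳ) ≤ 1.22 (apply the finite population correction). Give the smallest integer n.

Without fpc, n₀ = s²/D = 306/1.22 = 250.8197.
With fpc, (1 − n/N)·s²/n ≤ D requires n ≥ n₀/(1 + n₀/N) = 250.8197/(1 + 250.8197/23143) = 248.1305.
Rounding up, n = 249.

249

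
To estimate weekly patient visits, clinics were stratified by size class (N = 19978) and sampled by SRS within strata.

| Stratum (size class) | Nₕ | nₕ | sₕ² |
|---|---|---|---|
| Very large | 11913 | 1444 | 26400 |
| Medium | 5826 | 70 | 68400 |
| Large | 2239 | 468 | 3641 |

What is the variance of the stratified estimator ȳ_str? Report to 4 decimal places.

87.8906

Var(ȳ_str) = Σₕ Wₕ²(1 − fₕ)sₕ²/nₕ with Wₕ = Nₕ/N, N = 19978.
Very large: Wₕ = 0.59630594; term = 0.59630594²·(1 − 0.12121212)·26400/1444 = 5.712932.
Medium: Wₕ = 0.29162078; term = 0.29162078²·(1 − 0.01201510)·68400/70 = 82.100407.
Large: Wₕ = 0.11207328; term = 0.11207328²·(1 − 0.20902188)·3641/468 = 0.077293587.
Sum = 87.890633.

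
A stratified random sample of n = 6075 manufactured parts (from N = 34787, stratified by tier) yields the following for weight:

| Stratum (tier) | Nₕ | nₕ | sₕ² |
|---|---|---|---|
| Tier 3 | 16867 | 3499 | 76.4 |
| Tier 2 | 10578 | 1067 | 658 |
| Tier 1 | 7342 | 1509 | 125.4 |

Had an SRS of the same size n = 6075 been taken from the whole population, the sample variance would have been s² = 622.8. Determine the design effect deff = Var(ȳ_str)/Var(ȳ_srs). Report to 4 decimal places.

Var(ȳ_str) = Σ Wₕ²(1−fₕ)sₕ²/nₕ with Wₕ = Nₕ/34787:
  Tier 3: (16867/34787)²·(1−3499/16867)·76.4/3499 = 0.0040683634
  Tier 2: (10578/34787)²·(1−1067/10578)·658/1067 = 0.051269285
  Tier 1: (7342/34787)²·(1−1509/7342)·125.4/1509 = 0.002940903
  → Var(ȳ_str) = 0.058278551.
Var(ȳ_srs) = (1 − 6075/34787)·622.8/6075 = 0.084615279.
deff = 0.058278551 / 0.084615279 = 0.6887.

0.6887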